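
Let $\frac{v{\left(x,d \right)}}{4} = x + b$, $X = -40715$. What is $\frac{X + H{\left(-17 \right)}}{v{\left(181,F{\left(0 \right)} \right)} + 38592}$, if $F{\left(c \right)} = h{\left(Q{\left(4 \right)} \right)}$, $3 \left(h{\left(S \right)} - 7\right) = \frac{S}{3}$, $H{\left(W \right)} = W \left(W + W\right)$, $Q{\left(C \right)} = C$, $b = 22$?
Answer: $- \frac{40137}{39404} \approx -1.0186$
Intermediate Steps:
$H{\left(W \right)} = 2 W^{2}$ ($H{\left(W \right)} = W 2 W = 2 W^{2}$)
$h{\left(S \right)} = 7 + \frac{S}{9}$ ($h{\left(S \right)} = 7 + \frac{S \frac{1}{3}}{3} = 7 + \frac{\frac{1}{3} S}{3} = 7 + \frac{S}{9}$)
$F{\left(c \right)} = \frac{67}{9}$ ($F{\left(c \right)} = 7 + \frac{1}{9} \cdot 4 = 7 + \frac{4}{9} = \frac{67}{9}$)
$v{\left(x,d \right)} = 88 + 4 x$ ($v{\left(x,d \right)} = 4 \left(x + 22\right) = 4 \left(22 + x\right) = 88 + 4 x$)
$\frac{X + H{\left(-17 \right)}}{v{\left(181,F{\left(0 \right)} \right)} + 38592} = \frac{-40715 + 2 \left(-17\right)^{2}}{\left(88 + 4 \cdot 181\right) + 38592} = \frac{-40715 + 2 \cdot 289}{\left(88 + 724\right) + 38592} = \frac{-40715 + 578}{812 + 38592} = - \frac{40137}{39404}$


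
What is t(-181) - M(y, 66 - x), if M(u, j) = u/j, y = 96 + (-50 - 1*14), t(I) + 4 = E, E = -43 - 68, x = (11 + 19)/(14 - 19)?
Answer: -1039/9 ≈ -115.44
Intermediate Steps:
x = -6 (x = 30/(-5) = 30*(-⅕) = -6)
E = -111
t(I) = -115 (t(I) = -4 - 111 = -115)
y = 32 (y = 96 + (-50 - 14) = 96 - 64 = 32)
t(-181) - M(y, 66 - x) = -115 - 32/(66 - 1*(-6)) = -115 - 32/(66 + 6) = -115 - 32/72 = -115 - 1*4/9 = -115 - 4/9 = -1039/9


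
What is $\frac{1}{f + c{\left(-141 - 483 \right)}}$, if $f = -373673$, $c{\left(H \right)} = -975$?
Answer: $- \frac{1}{374648} \approx -2.6692 \cdot 10^{-6}$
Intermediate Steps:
$\frac{1}{f + c{\left(-141 - 483 \right)}} = \frac{1}{-373673 - 975} = \frac{1}{-374648} = - \frac{1}{374648}$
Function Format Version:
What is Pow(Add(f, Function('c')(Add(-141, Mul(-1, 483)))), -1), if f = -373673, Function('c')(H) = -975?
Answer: Rational(-1, 374648) ≈ -2.6692e-6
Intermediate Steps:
Pow(Add(f, Function('c')(Add(-141, Mul(-1, 483)))), -1) = Pow(Add(-373673, -975), -1) = Pow(-374648, -1) = Rational(-1, 374648)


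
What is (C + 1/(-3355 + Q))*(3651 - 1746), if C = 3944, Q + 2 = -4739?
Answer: 60827836815/8096 ≈ 7.5133e+6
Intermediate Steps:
Q = -4741 (Q = -2 - 4739 = -4741)
(C + 1/(-3355 + Q))*(3651 - 1746) = (3944 + 1/(-3355 - 4741))*(3651 - 1746) = (3944 + 1/(-8096))*1905 = (3944 - 1/8096)*1905 = (31930623/8096)*1905 = 60827836815/8096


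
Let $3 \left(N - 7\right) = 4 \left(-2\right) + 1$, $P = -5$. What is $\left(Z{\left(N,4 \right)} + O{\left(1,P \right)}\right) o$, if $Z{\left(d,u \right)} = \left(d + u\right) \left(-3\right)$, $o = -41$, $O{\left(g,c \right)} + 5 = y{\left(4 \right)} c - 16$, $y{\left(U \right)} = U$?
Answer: $2747$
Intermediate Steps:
$N = \frac{14}{3}$ ($N = 7 + \frac{4 \left(-2\right) + 1}{3} = 7 + \frac{-8 + 1}{3} = 7 + \frac{1}{3} \left(-7\right) = 7 - \frac{7}{3} = \frac{14}{3} \approx 4.6667$)
$O{\left(g,c \right)} = -21 + 4 c$ ($O{\left(g,c \right)} = -5 + \left(4 c - 16\right) = -5 + \left(-16 + 4 c\right) = -21 + 4 c$)
$Z{\left(d,u \right)} = - 3 d - 3 u$
$\left(Z{\left(N,4 \right)} + O{\left(1,P \right)}\right) o = \left(\left(\left(-3\right) \frac{14}{3} - 12\right) + \left(-21 + 4 \left(-5\right)\right)\right) \left(-41\right) = \left(\left(-14 - 12\right) - 41\right) \left(-41\right) = \left(-26 - 41\right) \left(-41\right) = \left(-67\right) \left(-41\right) = 2747$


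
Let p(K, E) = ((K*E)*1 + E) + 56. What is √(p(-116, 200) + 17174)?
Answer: I*√5770 ≈ 75.961*I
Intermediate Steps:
p(K, E) = 56 + E + E*K (p(K, E) = ((E*K)*1 + E) + 56 = (E*K + E) + 56 = (E + E*K) + 56 = 56 + E + E*K)
√(p(-116, 200) + 17174) = √((56 + 200 + 200*(-116)) + 17174) = √((56 + 200 - 23200) + 17174) = √(-22944 + 17174) = √(-5770) = I*√5770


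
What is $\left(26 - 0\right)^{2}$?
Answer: $676$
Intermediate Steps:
$\left(26 - 0\right)^{2} = \left(26 + 0\right)^{2} = 26^{2} = 676$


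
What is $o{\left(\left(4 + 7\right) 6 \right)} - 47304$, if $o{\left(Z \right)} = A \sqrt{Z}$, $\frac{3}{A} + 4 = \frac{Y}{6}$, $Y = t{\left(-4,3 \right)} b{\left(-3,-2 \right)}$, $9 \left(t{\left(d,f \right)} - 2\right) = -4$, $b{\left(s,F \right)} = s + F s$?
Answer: $-47304 - \frac{27 \sqrt{66}}{29} \approx -47312.0$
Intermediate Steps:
$t{\left(d,f \right)} = \frac{14}{9}$ ($t{\left(d,f \right)} = 2 + \frac{1}{9} \left(-4\right) = 2 - \frac{4}{9} = \frac{14}{9}$)
$Y = \frac{14}{3}$ ($Y = \frac{14 \left(- 3 \left(1 - 2\right)\right)}{9} = \frac{14 \left(\left(-3\right) \left(-1\right)\right)}{9} = \frac{14}{9} \cdot 3 = \frac{14}{3} \approx 4.6667$)
$A = - \frac{27}{29}$ ($A = \frac{3}{-4 + \frac{14}{3 \cdot 6}} = \frac{3}{-4 + \frac{14}{3} \cdot \frac{1}{6}} = \frac{3}{-4 + \frac{7}{9}} = \frac{3}{- \frac{29}{9}} = 3 \left(- \frac{9}{29}\right) = - \frac{27}{29} \approx -0.93103$)
$o{\left(Z \right)} = - \frac{27 \sqrt{Z}}{29}$
$o{\left(\left(4 + 7\right) 6 \right)} - 47304 = - \frac{27 \sqrt{\left(4 + 7\right) 6}}{29} - 47304 = - \frac{27 \sqrt{11 \cdot 6}}{29} - 47304 = - \frac{27 \sqrt{66}}{29} - 47304 = -47304 - \frac{27 \sqrt{66}}{29}$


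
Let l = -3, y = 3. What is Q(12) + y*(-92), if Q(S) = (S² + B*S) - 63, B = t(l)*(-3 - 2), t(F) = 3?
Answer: -375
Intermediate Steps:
B = -15 (B = 3*(-3 - 2) = 3*(-5) = -15)
Q(S) = -63 + S² - 15*S (Q(S) = (S² - 15*S) - 63 = -63 + S² - 15*S)
Q(12) + y*(-92) = (-63 + 12² - 15*12) + 3*(-92) = (-63 + 144 - 180) - 276 = -99 - 276 = -375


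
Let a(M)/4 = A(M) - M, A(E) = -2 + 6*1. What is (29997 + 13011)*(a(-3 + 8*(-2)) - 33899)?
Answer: -1453971456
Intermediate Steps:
A(E) = 4 (A(E) = -2 + 6 = 4)
a(M) = 16 - 4*M (a(M) = 4*(4 - M) = 16 - 4*M)
(29997 + 13011)*(a(-3 + 8*(-2)) - 33899) = (29997 + 13011)*((16 - 4*(-3 + 8*(-2))) - 33899) = 43008*((16 - 4*(-3 - 16)) - 33899) = 43008*((16 - 4*(-19)) - 33899) = 43008*((16 + 76) - 33899) = 43008*(92 - 33899) = 43008*(-33807) = -1453971456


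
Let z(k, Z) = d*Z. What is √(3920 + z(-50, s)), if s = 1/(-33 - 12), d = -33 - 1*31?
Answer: 4*√55145/15 ≈ 62.621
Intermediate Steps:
d = -64 (d = -33 - 31 = -64)
s = -1/45 (s = 1/(-45) = -1/45 ≈ -0.022222)
z(k, Z) = -64*Z
√(3920 + z(-50, s)) = √(3920 - 64*(-1/45)) = √(3920 + 64/45) = √(176464/45) = 4*√55145/15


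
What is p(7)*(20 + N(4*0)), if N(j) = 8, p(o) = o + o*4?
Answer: 980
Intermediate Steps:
p(o) = 5*o (p(o) = o + 4*o = 5*o)
p(7)*(20 + N(4*0)) = (5*7)*(20 + 8) = 35*28 = 980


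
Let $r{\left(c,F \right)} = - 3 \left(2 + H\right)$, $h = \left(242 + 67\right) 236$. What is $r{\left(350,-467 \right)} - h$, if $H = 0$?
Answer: $-72930$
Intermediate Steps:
$h = 72924$ ($h = 309 \cdot 236 = 72924$)
$r{\left(c,F \right)} = -6$ ($r{\left(c,F \right)} = - 3 \left(2 + 0\right) = \left(-3\right) 2 = -6$)
$r{\left(350,-467 \right)} - h = -6 - 72924 = -72930$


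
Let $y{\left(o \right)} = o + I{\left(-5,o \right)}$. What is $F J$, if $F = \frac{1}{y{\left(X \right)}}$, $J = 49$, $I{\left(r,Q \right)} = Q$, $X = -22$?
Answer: $- \frac{49}{44} \approx -1.1136$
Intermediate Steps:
$y{\left(o \right)} = 2 o$ ($y{\left(o \right)} = o + o = 2 o$)
$F = - \frac{1}{44}$ ($F = \frac{1}{2 \left(-22\right)} = \frac{1}{-44} = - \frac{1}{44} \approx -0.022727$)
$F J = \left(- \frac{1}{44}\right) 49 = - \frac{49}{44}$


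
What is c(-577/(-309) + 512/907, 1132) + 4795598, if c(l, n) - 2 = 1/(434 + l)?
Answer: 586577118448663/122315689 ≈ 4.7956e+6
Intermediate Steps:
c(l, n) = 2 + 1/(434 + l)
c(-577/(-309) + 512/907, 1132) + 4795598 = (869 + 2*(-577/(-309) + 512/907))/(434 + (-577/(-309) + 512/907)) + 4795598 = (869 + 2*(-577*(-1/309) + 512*(1/907)))/(434 + (-577*(-1/309) + 512*(1/907))) + 4795598 = (869 + 2*(577/309 + 512/907))/(434 + (577/309 + 512/907)) + 4795598 = (869 + 2*(681547/280263))/(434 + 681547/280263) + 4795598 = (869 + 1363094/280263)/(122315689/280263) + 4795598 = (280263/122315689)*(244911641/280263) + 4795598 = 244911641/122315689 + 4795598 = 586577118448663/122315689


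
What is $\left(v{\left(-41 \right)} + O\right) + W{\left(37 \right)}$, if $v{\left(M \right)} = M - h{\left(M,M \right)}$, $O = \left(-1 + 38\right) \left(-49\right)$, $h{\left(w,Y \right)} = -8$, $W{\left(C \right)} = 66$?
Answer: $-1780$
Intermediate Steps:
$O = -1813$ ($O = 37 \left(-49\right) = -1813$)
$v{\left(M \right)} = 8 + M$ ($v{\left(M \right)} = M - -8 = M + 8 = 8 + M$)
$\left(v{\left(-41 \right)} + O\right) + W{\left(37 \right)} = \left(\left(8 - 41\right) - 1813\right) + 66 = \left(-33 - 1813\right) + 66 = -1846 + 66 = -1780$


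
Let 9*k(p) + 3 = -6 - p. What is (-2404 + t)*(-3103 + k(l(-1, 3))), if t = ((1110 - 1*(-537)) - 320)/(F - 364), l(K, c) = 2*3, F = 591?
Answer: 5070364634/681 ≈ 7.4455e+6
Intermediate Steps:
l(K, c) = 6
t = 1327/227 (t = ((1110 - 1*(-537)) - 320)/(591 - 364) = ((1110 + 537) - 320)/227 = (1647 - 320)*(1/227) = 1327*(1/227) = 1327/227 ≈ 5.8458)
k(p) = -1 - p/9 (k(p) = -⅓ + (-6 - p)/9 = -⅓ + (-⅔ - p/9) = -1 - p/9)
(-2404 + t)*(-3103 + k(l(-1, 3))) = (-2404 + 1327/227)*(-3103 + (-1 - ⅑*6)) = -544381*(-3103 + (-1 - ⅔))/227 = -544381*(-3103 - 5/3)/227 = -544381/227*(-9314/3) = 5070364634/681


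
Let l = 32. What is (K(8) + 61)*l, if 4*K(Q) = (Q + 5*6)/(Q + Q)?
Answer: 1971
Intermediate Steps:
K(Q) = (30 + Q)/(8*Q) (K(Q) = ((Q + 5*6)/(Q + Q))/4 = ((Q + 30)/((2*Q)))/4 = ((30 + Q)*(1/(2*Q)))/4 = ((30 + Q)/(2*Q))/4 = (30 + Q)/(8*Q))
(K(8) + 61)*l = ((1/8)*(30 + 8)/8 + 61)*32 = ((1/8)*(1/8)*38 + 61)*32 = (19/32 + 61)*32 = (1971/32)*32 = 1971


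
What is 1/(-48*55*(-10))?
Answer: 1/26400 ≈ 3.7879e-5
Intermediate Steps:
1/(-48*55*(-10)) = 1/(-2640*(-10)) = 1/26400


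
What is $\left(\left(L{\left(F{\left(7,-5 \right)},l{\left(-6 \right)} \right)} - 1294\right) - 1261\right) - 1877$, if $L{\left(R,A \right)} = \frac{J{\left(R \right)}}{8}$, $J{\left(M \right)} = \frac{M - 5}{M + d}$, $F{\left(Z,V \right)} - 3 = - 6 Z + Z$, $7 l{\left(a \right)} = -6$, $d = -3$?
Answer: $- \frac{1240923}{280} \approx -4431.9$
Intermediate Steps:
$l{\left(a \right)} = - \frac{6}{7}$ ($l{\left(a \right)} = \frac{1}{7} \left(-6\right) = - \frac{6}{7}$)
$F{\left(Z,V \right)} = 3 - 5 Z$ ($F{\left(Z,V \right)} = 3 + \left(- 6 Z + Z\right) = 3 - 5 Z$)
$J{\left(M \right)} = \frac{-5 + M}{-3 + M}$ ($J{\left(M \right)} = \frac{M - 5}{M - 3} = \frac{-5 + M}{-3 + M}$)
$L{\left(R,A \right)} = \frac{-5 + R}{8 \left(-3 + R\right)}$ ($L{\left(R,A \right)} = \frac{\frac{1}{-3 + R} \left(-5 + R\right)}{8} = \frac{-5 + R}{-3 + R} \frac{1}{8} = \frac{-5 + R}{8 \left(-3 + R\right)}$)
$\left(\left(L{\left(F{\left(7,-5 \right)},l{\left(-6 \right)} \right)} - 1294\right) - 1261\right) - 1877 = \left(\left(\frac{-5 + \left(3 - 35\right)}{8 \left(-3 + \left(3 - 35\right)\right)} - 1294\right) - 1261\right) - 1877 = \left(\left(\frac{-5 - 32}{8 \left(-3 - 32\right)} - 1294\right) - 1261\right) - 1877 = \left(\left(\frac{1}{8} \frac{1}{-35} \left(-37\right) - 1294\right) - 1261\right) - 1877 = \left(\left(\frac{1}{8} \left(- \frac{1}{35}\right) \left(-37\right) - 1294\right) - 1261\right) - 1877 = \left(\left(\frac{37}{280} - 1294\right) - 1261\right) - 1877 = \left(- \frac{362283}{280} - 1261\right) - 1877 = - \frac{715363}{280} - 1877 = - \frac{1240923}{280}$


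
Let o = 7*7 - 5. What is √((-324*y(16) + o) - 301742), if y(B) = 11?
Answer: 3*I*√33918 ≈ 552.5*I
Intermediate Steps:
o = 44 (o = 49 - 5 = 44)
√((-324*y(16) + o) - 301742) = √((-324*11 + 44) - 301742) = √((-3564 + 44) - 301742) = √(-3520 - 301742) = √(-305262) = 3*I*√33918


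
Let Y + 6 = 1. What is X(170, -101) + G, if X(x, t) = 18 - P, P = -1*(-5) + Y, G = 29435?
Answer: 29453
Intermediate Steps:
Y = -5 (Y = -6 + 1 = -5)
P = 0 (P = -1*(-5) - 5 = 5 - 5 = 0)
X(x, t) = 18 (X(x, t) = 18 - 1*0 = 18 + 0 = 18)
X(170, -101) + G = 18 + 29435 = 29453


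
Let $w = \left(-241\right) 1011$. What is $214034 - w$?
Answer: $457685$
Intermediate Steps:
$w = -243651$
$214034 - w = 214034 - -243651 = 214034 + 243651 = 457685$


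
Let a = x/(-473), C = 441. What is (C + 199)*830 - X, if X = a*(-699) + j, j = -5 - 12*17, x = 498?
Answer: 251008355/473 ≈ 5.3067e+5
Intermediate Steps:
a = -498/473 (a = 498/(-473) = 498*(-1/473) = -498/473 ≈ -1.0529)
j = -209 (j = -5 - 204 = -209)
X = 249245/473 (X = -498/473*(-699) - 209 = 348102/473 - 209 = 249245/473 ≈ 526.95)
(C + 199)*830 - X = (441 + 199)*830 - 1*249245/473 = 640*830 - 249245/473 = 531200 - 249245/473 = 251008355/473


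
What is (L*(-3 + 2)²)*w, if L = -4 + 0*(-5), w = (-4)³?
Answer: 256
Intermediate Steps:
w = -64
L = -4 (L = -4 + 0 = -4)
(L*(-3 + 2)²)*w = -4*(-3 + 2)²*(-64) = -4*(-1)²*(-64) = -4*1*(-64) = -4*(-64) = 256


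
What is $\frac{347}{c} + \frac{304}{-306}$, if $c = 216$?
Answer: $\frac{2251}{3672} \approx 0.61302$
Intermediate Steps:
$\frac{347}{c} + \frac{304}{-306} = \frac{347}{216} + \frac{304}{-306} = 347 \cdot \frac{1}{216} + 304 \left(- \frac{1}{306}\right) = \frac{347}{216} - \frac{152}{153} = \frac{2251}{3672}$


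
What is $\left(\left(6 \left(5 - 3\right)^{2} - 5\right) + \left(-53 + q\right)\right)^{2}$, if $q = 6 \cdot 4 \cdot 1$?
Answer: $100$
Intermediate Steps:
$q = 24$ ($q = 24 \cdot 1 = 24$)
$\left(\left(6 \left(5 - 3\right)^{2} - 5\right) + \left(-53 + q\right)\right)^{2} = \left(\left(6 \left(5 - 3\right)^{2} - 5\right) + \left(-53 + 24\right)\right)^{2} = \left(\left(6 \cdot 2^{2} - 5\right) - 29\right)^{2} = \left(\left(6 \cdot 4 - 5\right) - 29\right)^{2} = \left(\left(24 - 5\right) - 29\right)^{2} = \left(19 - 29\right)^{2} = \left(-10\right)^{2} = 100$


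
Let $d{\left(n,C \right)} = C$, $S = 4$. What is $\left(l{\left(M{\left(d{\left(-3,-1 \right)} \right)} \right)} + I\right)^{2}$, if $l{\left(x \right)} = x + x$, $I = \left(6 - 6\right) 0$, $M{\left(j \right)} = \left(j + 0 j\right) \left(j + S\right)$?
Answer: $36$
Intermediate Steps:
$M{\left(j \right)} = j \left(4 + j\right)$ ($M{\left(j \right)} = \left(j + 0 j\right) \left(j + 4\right) = \left(j + 0\right) \left(4 + j\right) = j \left(4 + j\right)$)
$I = 0$ ($I = 0 \cdot 0 = 0$)
$l{\left(x \right)} = 2 x$
$\left(l{\left(M{\left(d{\left(-3,-1 \right)} \right)} \right)} + I\right)^{2} = \left(2 \left(- (4 - 1)\right) + 0\right)^{2} = \left(2 \left(\left(-1\right) 3\right) + 0\right)^{2} = \left(2 \left(-3\right) + 0\right)^{2} = \left(-6 + 0\right)^{2} = \left(-6\right)^{2} = 36$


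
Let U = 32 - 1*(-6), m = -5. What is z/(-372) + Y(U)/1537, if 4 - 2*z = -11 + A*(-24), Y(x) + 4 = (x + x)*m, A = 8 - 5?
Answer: -139805/381176 ≈ -0.36677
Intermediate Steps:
U = 38 (U = 32 + 6 = 38)
A = 3
Y(x) = -4 - 10*x (Y(x) = -4 + (x + x)*(-5) = -4 + (2*x)*(-5) = -4 - 10*x)
z = 87/2 (z = 2 - (-11 + 3*(-24))/2 = 2 - (-11 - 72)/2 = 2 - ½*(-83) = 2 + 83/2 = 87/2 ≈ 43.500)
z/(-372) + Y(U)/1537 = (87/2)/(-372) + (-4 - 10*38)/1537 = (87/2)*(-1/372) + (-4 - 380)*(1/1537) = -29/248 - 384*1/1537 = -29/248 - 384/1537 = -139805/381176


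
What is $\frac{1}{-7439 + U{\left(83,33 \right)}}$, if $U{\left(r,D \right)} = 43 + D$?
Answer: $- \frac{1}{7363} \approx -0.00013581$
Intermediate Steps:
$\frac{1}{-7439 + U{\left(83,33 \right)}} = \frac{1}{-7439 + \left(43 + 33\right)} = \frac{1}{-7439 + 76} = \frac{1}{-7363} = - \frac{1}{7363}$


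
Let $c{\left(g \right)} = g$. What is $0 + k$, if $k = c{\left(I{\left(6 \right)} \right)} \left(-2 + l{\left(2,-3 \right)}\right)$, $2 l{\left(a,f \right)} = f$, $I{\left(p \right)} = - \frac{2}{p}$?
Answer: $\frac{7}{6} \approx 1.1667$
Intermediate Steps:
$l{\left(a,f \right)} = \frac{f}{2}$
$k = \frac{7}{6}$ ($k = - \frac{2}{6} \left(-2 + \frac{1}{2} \left(-3\right)\right) = \left(-2\right) \frac{1}{6} \left(-2 - \frac{3}{2}\right) = \left(- \frac{1}{3}\right) \left(- \frac{7}{2}\right) = \frac{7}{6} \approx 1.1667$)
$0 + k = 0 + \frac{7}{6} = \frac{7}{6}$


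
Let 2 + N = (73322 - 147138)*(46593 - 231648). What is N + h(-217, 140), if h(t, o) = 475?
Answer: 13660020353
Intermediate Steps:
N = 13660019878 (N = -2 + (73322 - 147138)*(46593 - 231648) = -2 - 73816*(-185055) = -2 + 13660019880 = 13660019878)
N + h(-217, 140) = 13660019878 + 475 = 13660020353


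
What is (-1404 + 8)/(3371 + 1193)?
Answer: -349/1141 ≈ -0.30587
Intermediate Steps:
(-1404 + 8)/(3371 + 1193) = -1396/4564 = -1396*1/4564 = -349/1141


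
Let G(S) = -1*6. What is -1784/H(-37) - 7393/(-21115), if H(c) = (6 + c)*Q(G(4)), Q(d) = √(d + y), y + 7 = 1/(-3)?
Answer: 7393/21115 - 446*I*√30/155 ≈ 0.35013 - 15.76*I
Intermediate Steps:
y = -22/3 (y = -7 + 1/(-3) = -7 - ⅓ = -22/3 ≈ -7.3333)
G(S) = -6
Q(d) = √(-22/3 + d) (Q(d) = √(d - 22/3) = √(-22/3 + d))
H(c) = 2*I*√30*(6 + c)/3 (H(c) = (6 + c)*(√(-66 + 9*(-6))/3) = (6 + c)*(√(-66 - 54)/3) = (6 + c)*(√(-120)/3) = (6 + c)*((2*I*√30)/3) = (6 + c)*(2*I*√30/3) = 2*I*√30*(6 + c)/3)
-1784/H(-37) - 7393/(-21115) = -1784*(-I*√30/(20*(6 - 37))) - 7393/(-21115) = -1784*I*√30/620 - 7393*(-1/21115) = -1784*I*√30/620 + 7393/21115 = -446*I*√30/155 + 7393/21115 = 7393/21115 - 446*I*√30/155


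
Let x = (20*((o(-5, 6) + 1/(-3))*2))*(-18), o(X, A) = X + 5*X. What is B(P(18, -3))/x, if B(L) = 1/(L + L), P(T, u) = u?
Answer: -1/131040 ≈ -7.6313e-6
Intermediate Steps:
o(X, A) = 6*X
B(L) = 1/(2*L)
x = 21840 (x = (20*((6*(-5) + 1/(-3))*2))*(-18) = (20*((-30 - ⅓)*2))*(-18) = (20*(-91/3*2))*(-18) = (20*(-182/3))*(-18) = -3640/3*(-18) = 21840)
B(P(18, -3))/x = ((½)/(-3))/21840 = ((½)*(-⅓))*(1/21840) = -⅙*1/21840 = -1/131040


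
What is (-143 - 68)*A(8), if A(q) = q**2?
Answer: -13504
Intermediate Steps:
(-143 - 68)*A(8) = (-143 - 68)*8**2 = -211*64 = -13504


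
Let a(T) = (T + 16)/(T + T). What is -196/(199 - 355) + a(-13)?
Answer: 89/78 ≈ 1.1410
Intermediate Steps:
a(T) = (16 + T)/(2*T) (a(T) = (16 + T)/((2*T)) = (16 + T)*(1/(2*T)) = (16 + T)/(2*T))
-196/(199 - 355) + a(-13) = -196/(199 - 355) + (1/2)*(16 - 13)/(-13) = -196/(-156) + (1/2)*(-1/13)*3 = -1/156*(-196) - 3/26 = 49/39 - 3/26 = 89/78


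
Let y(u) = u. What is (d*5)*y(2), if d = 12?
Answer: 120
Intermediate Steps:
(d*5)*y(2) = (12*5)*2 = 60*2 = 120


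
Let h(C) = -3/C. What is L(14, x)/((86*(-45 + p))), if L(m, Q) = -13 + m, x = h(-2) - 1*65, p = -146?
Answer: -1/16426 ≈ -6.0879e-5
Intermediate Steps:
x = -127/2 (x = -3/(-2) - 1*65 = -3*(-½) - 65 = 3/2 - 65 = -127/2 ≈ -63.500)
L(14, x)/((86*(-45 + p))) = (-13 + 14)/((86*(-45 - 146))) = 1/(86*(-191)) = 1/(-16426) = 1*(-1/16426) = -1/16426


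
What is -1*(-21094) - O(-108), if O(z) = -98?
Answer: 21192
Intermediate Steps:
-1*(-21094) - O(-108) = -1*(-21094) - 1*(-98) = 21094 + 98 = 21192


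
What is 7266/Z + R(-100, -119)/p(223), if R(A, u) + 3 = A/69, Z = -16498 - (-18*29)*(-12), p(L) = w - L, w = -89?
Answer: -74717257/245010168 ≈ -0.30496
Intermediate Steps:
p(L) = -89 - L
Z = -22762 (Z = -16498 - (-522)*(-12) = -16498 - 1*6264 = -16498 - 6264 = -22762)
R(A, u) = -3 + A/69
7266/Z + R(-100, -119)/p(223) = 7266/(-22762) + (-3 + (1/69)*(-100))/(-89 - 1*223) = 7266*(-1/22762) + (-3 - 100/69)/(-89 - 223) = -3633/11381 - 307/69/(-312) = -3633/11381 - 307/69*(-1/312) = -3633/11381 + 307/21528 = -74717257/245010168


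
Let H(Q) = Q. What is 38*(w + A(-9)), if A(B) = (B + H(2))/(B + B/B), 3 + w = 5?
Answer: 437/4 ≈ 109.25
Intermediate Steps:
w = 2 (w = -3 + 5 = 2)
A(B) = (2 + B)/(1 + B) (A(B) = (B + 2)/(B + B/B) = (2 + B)/(B + 1) = (2 + B)/(1 + B))
38*(w + A(-9)) = 38*(2 + (2 - 9)/(1 - 9)) = 38*(2 - 7/(-8)) = 38*(2 - 1/8*(-7)) = 38*(2 + 7/8) = 38*(23/8) = 437/4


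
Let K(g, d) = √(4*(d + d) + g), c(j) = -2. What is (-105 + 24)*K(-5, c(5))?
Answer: -81*I*√21 ≈ -371.19*I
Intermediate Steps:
K(g, d) = √(g + 8*d) (K(g, d) = √(4*(2*d) + g) = √(8*d + g) = √(g + 8*d))
(-105 + 24)*K(-5, c(5)) = (-105 + 24)*√(-5 + 8*(-2)) = -81*√(-5 - 16) = -81*I*√21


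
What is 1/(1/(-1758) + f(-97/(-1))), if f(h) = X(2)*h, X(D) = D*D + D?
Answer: 1758/1023155 ≈ 0.0017182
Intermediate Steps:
X(D) = D + D**2 (X(D) = D**2 + D = D + D**2)
f(h) = 6*h (f(h) = (2*(1 + 2))*h = (2*3)*h = 6*h)
1/(1/(-1758) + f(-97/(-1))) = 1/(1/(-1758) + 6*(-97/(-1))) = 1/(-1/1758 + 6*(-97*(-1))) = 1/(-1/1758 + 6*97) = 1/(-1/1758 + 582) = 1/(1023155/1758) = 1758/1023155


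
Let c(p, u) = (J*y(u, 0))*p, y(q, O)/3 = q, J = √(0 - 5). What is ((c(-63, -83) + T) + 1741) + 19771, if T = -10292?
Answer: 11220 + 15687*I*√5 ≈ 11220.0 + 35077.0*I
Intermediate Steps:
J = I*√5 (J = √(-5) = I*√5 ≈ 2.2361*I)
y(q, O) = 3*q
c(p, u) = 3*I*p*u*√5 (c(p, u) = ((I*√5)*(3*u))*p = (3*I*u*√5)*p = 3*I*p*u*√5)
((c(-63, -83) + T) + 1741) + 19771 = ((3*I*(-63)*(-83)*√5 - 10292) + 1741) + 19771 = ((15687*I*√5 - 10292) + 1741) + 19771 = ((-10292 + 15687*I*√5) + 1741) + 19771 = (-8551 + 15687*I*√5) + 19771 = 11220 + 15687*I*√5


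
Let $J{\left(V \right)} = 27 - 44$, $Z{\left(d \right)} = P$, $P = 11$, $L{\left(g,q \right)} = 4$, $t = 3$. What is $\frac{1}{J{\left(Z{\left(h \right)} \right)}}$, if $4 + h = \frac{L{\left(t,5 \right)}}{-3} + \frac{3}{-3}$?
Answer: $- \frac{1}{17} \approx -0.058824$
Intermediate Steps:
$h = - \frac{19}{3}$ ($h = -4 + \left(\frac{4}{-3} + \frac{3}{-3}\right) = -4 + \left(4 \left(- \frac{1}{3}\right) + 3 \left(- \frac{1}{3}\right)\right) = -4 - \frac{7}{3} = - \frac{19}{3} \approx -6.3333$)
$Z{\left(d \right)} = 11$
$J{\left(V \right)} = -17$
$\frac{1}{J{\left(Z{\left(h \right)} \right)}} = \frac{1}{-17} = - \frac{1}{17}$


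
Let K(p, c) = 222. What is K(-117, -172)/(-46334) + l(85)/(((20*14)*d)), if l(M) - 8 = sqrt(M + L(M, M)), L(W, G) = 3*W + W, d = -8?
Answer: -54247/6486760 - sqrt(17)/448 ≈ -0.017566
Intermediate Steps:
L(W, G) = 4*W
l(M) = 8 + sqrt(5)*sqrt(M) (l(M) = 8 + sqrt(M + 4*M) = 8 + sqrt(5*M) = 8 + sqrt(5)*sqrt(M))
K(-117, -172)/(-46334) + l(85)/(((20*14)*d)) = 222/(-46334) + (8 + sqrt(5)*sqrt(85))/(((20*14)*(-8))) = 222*(-1/46334) + (8 + 5*sqrt(17))/((280*(-8))) = -111/23167 + (8 + 5*sqrt(17))/(-2240) = -111/23167 + (8 + 5*sqrt(17))*(-1/2240) = -111/23167 + (-1/280 - sqrt(17)/448) = -54247/6486760 - sqrt(17)/448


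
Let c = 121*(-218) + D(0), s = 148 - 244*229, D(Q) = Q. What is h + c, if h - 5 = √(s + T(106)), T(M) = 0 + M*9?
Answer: -26373 + 3*I*√6086 ≈ -26373.0 + 234.04*I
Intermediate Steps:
T(M) = 9*M (T(M) = 0 + 9*M = 9*M)
s = -55728 (s = 148 - 55876 = -55728)
h = 5 + 3*I*√6086 (h = 5 + √(-55728 + 9*106) = 5 + √(-55728 + 954) = 5 + √(-54774) = 5 + 3*I*√6086 ≈ 5.0 + 234.04*I)
c = -26378 (c = 121*(-218) + 0 = -26378 + 0 = -26378)
h + c = (5 + 3*I*√6086) - 26378 = -26373 + 3*I*√6086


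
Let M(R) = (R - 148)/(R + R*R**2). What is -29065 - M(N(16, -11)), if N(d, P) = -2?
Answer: -29080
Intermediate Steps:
M(R) = (-148 + R)/(R + R**3)
-29065 - M(N(16, -11)) = -29065 - (-148 - 2)/(-2 + (-2)**3) = -29065 - (-150)/(-2 - 8) = -29065 - (-150)/(-10) = -29065 - (-1)*(-150)/10 = -29065 - 1*15 = -29065 - 15 = -29080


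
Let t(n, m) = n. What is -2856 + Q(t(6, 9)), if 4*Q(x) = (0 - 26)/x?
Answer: -34285/12 ≈ -2857.1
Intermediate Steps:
Q(x) = -13/(2*x) (Q(x) = ((0 - 26)/x)/4 = (-26/x)/4 = -13/(2*x))
-2856 + Q(t(6, 9)) = -2856 - 13/2/6 = -2856 - 13/2*1/6 = -2856 - 13/12 = -34285/12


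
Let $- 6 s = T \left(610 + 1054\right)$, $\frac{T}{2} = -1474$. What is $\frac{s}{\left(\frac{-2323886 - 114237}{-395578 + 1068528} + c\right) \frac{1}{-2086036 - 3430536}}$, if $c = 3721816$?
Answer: $- \frac{9105481025950566400}{7513780917231} \approx -1.2118 \cdot 10^{6}$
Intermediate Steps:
$T = -2948$ ($T = 2 \left(-1474\right) = -2948$)
$s = \frac{2452736}{3}$ ($s = - \frac{\left(-2948\right) \left(610 + 1054\right)}{6} = - \frac{\left(-2948\right) 1664}{6} = \left(- \frac{1}{6}\right) \left(-4905472\right) = \frac{2452736}{3} \approx 8.1758 \cdot 10^{5}$)
$\frac{s}{\left(\frac{-2323886 - 114237}{-395578 + 1068528} + c\right) \frac{1}{-2086036 - 3430536}} = \frac{2452736}{3 \frac{\frac{-2323886 - 114237}{-395578 + 1068528} + 3721816}{-2086036 - 3430536}} = \frac{2452736}{3 \frac{- \frac{2438123}{672950} + 3721816}{-5516572}} = \frac{2452736}{3 \left(\left(-2438123\right) \frac{1}{672950} + 3721816\right) \left(- \frac{1}{5516572}\right)} = \frac{2452736}{3 \left(- \frac{2438123}{672950} + 3721816\right) \left(- \frac{1}{5516572}\right)} = \frac{2452736}{3 \cdot \frac{2504593639077}{672950} \left(- \frac{1}{5516572}\right)} = \frac{2452736}{3 \left(- \frac{2504593639077}{3712377127400}\right)} = \frac{2452736}{3} \left(- \frac{3712377127400}{2504593639077}\right) = - \frac{9105481025950566400}{7513780917231}$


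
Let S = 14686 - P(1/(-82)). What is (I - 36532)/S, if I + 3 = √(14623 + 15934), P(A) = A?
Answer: -2995870/1204253 + 82*√30557/1204253 ≈ -2.4758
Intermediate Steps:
I = -3 + √30557 (I = -3 + √(14623 + 15934) = -3 + √30557 ≈ 171.81)
S = 1204253/82 (S = 14686 - 1/(-82) = 14686 - 1*(-1/82) = 14686 + 1/82 = 1204253/82 ≈ 14686.)
(I - 36532)/S = ((-3 + √30557) - 36532)/(1204253/82) = (-36535 + √30557)*(82/1204253) = -2995870/1204253 + 82*√30557/1204253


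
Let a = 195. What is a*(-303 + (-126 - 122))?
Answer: -107445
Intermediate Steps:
a*(-303 + (-126 - 122)) = 195*(-303 + (-126 - 122)) = 195*(-303 - 248) = 195*(-551) = -107445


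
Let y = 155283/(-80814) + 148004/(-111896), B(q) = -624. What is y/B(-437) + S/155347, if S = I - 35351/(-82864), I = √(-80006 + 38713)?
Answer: 163991594424466737/31526230355276392112 + I*√41293/155347 ≈ 0.0052017 + 0.0013081*I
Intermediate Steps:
I = I*√41293 (I = √(-41293) = I*√41293 ≈ 203.21*I)
y = -611173788/188390903 (y = 155283*(-1/80814) + 148004*(-1/111896) = -51761/26938 - 37001/27974 = -611173788/188390903 ≈ -3.2442)
S = 35351/82864 + I*√41293 (S = I*√41293 - 35351/(-82864) = I*√41293 - 35351*(-1)/82864 = I*√41293 - 1*(-35351/82864) = I*√41293 + 35351/82864 = 35351/82864 + I*√41293 ≈ 0.42661 + 203.21*I)
y/B(-437) + S/155347 = -611173788/188390903/(-624) + (35351/82864 + I*√41293)/155347 = -611173788/188390903*(-1/624) + (35351/82864 + I*√41293)*(1/155347) = 50931149/9796326956 + (35351/12872673808 + I*√41293/155347) = 163991594424466737/31526230355276392112 + I*√41293/155347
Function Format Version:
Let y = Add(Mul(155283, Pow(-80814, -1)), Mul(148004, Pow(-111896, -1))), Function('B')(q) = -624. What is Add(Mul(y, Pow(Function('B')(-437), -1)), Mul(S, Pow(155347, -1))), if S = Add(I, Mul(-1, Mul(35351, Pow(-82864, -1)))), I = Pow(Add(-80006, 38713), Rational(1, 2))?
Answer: Add(Rational(163991594424466737, 31526230355276392112), Mul(Rational(1, 155347), I, Pow(41293, Rational(1, 2)))) ≈ Add(0.0052017, Mul(0.0013081, I))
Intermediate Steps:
I = Mul(I, Pow(41293, Rational(1, 2))) (I = Pow(-41293, Rational(1, 2)) = Mul(I, Pow(41293, Rational(1, 2))) ≈ Mul(203.21, I))
y = Rational(-611173788, 188390903) (y = Add(Mul(155283, Rational(-1, 80814)), Mul(148004, Rational(-1, 111896))) = Add(Rational(-51761, 26938), Rational(-37001, 27974)) = Rational(-611173788, 188390903) ≈ -3.2442)
S = Add(Rational(35351, 82864), Mul(I, Pow(41293, Rational(1, 2)))) (S = Add(Mul(I, Pow(41293, Rational(1, 2))), Mul(-1, Mul(35351, Pow(-82864, -1)))) = Add(Mul(I, Pow(41293, Rational(1, 2))), Mul(-1, Mul(35351, Rational(-1, 82864)))) = Add(Mul(I, Pow(41293, Rational(1, 2))), Mul(-1, Rational(-35351, 82864))) = Add(Mul(I, Pow(41293, Rational(1, 2))), Rational(35351, 82864)) = Add(Rational(35351, 82864), Mul(I, Pow(41293, Rational(1, 2)))) ≈ Add(0.42661, Mul(203.21, I)))
Add(Mul(y, Pow(Function('B')(-437), -1)), Mul(S, Pow(155347, -1))) = Add(Mul(Rational(-611173788, 188390903), Pow(-624, -1)), Mul(Add(Rational(35351, 82864), Mul(I, Pow(41293, Rational(1, 2)))), Pow(155347, -1))) = Add(Mul(Rational(-611173788, 188390903), Rational(-1, 624)), Mul(Add(Rational(35351, 82864), Mul(I, Pow(41293, Rational(1, 2)))), Rational(1, 155347))) = Add(Rational(50931149, 9796326956), Add(Rational(35351, 12872673808), Mul(Rational(1, 155347), I, Pow(41293, Rational(1, 2))))) = Add(Rational(163991594424466737, 31526230355276392112), Mul(Rational(1, 155347), I, Pow(41293, Rational(1, 2))))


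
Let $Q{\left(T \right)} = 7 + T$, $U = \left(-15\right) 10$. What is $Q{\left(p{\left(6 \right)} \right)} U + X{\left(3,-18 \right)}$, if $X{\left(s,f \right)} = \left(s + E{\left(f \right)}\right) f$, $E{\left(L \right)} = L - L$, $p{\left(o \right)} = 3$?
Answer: $-1554$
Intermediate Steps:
$E{\left(L \right)} = 0$
$X{\left(s,f \right)} = f s$ ($X{\left(s,f \right)} = \left(s + 0\right) f = s f = f s$)
$U = -150$
$Q{\left(p{\left(6 \right)} \right)} U + X{\left(3,-18 \right)} = \left(7 + 3\right) \left(-150\right) - 54 = 10 \left(-150\right) - 54 = -1500 - 54 = -1554$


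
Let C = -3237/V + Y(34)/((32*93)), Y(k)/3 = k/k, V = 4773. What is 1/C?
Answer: -1578272/1068777 ≈ -1.4767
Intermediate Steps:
Y(k) = 3 (Y(k) = 3*(k/k) = 3*1 = 3)
C = -1068777/1578272 (C = -3237/4773 + 3/((32*93)) = -3237*1/4773 + 3/2976 = -1079/1591 + 3*(1/2976) = -1079/1591 + 1/992 = -1068777/1578272 ≈ -0.67718)
1/C = 1/(-1068777/1578272) = -1578272/1068777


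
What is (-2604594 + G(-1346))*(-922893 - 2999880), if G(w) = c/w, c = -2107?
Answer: 13752384686509341/1346 ≈ 1.0217e+13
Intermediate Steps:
G(w) = -2107/w
(-2604594 + G(-1346))*(-922893 - 2999880) = (-2604594 - 2107/(-1346))*(-922893 - 2999880) = (-2604594 - 2107*(-1/1346))*(-3922773) = (-2604594 + 2107/1346)*(-3922773) = -3505781417/1346*(-3922773) = 13752384686509341/1346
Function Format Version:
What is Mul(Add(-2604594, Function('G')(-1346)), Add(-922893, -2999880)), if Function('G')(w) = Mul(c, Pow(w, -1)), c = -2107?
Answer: Rational(13752384686509341, 1346) ≈ 1.0217e+13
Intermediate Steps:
Function('G')(w) = Mul(-2107, Pow(w, -1))
Mul(Add(-2604594, Function('G')(-1346)), Add(-922893, -2999880)) = Mul(Add(-2604594, Mul(-2107, Pow(-1346, -1))), Add(-922893, -2999880)) = Mul(Add(-2604594, Mul(-2107, Rational(-1, 1346))), -3922773) = Mul(Add(-2604594, Rational(2107, 1346)), -3922773) = Mul(Rational(-3505781417, 1346), -3922773) = Rational(13752384686509341, 1346)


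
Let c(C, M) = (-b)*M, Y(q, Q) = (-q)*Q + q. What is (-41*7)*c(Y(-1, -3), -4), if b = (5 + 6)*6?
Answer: -75768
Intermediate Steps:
b = 66 (b = 11*6 = 66)
Y(q, Q) = q - Q*q (Y(q, Q) = -Q*q + q = q - Q*q)
c(C, M) = -66*M (c(C, M) = (-1*66)*M = -66*M)
(-41*7)*c(Y(-1, -3), -4) = (-41*7)*(-66*(-4)) = -287*264 = -75768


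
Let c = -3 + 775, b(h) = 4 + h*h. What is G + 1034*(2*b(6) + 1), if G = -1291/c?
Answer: 64656797/772 ≈ 83752.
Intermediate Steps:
b(h) = 4 + h**2
c = 772
G = -1291/772 ≈ -1.6723
G + 1034*(2*b(6) + 1) = -1291/772 + 1034*(2*(4 + 6**2) + 1) = -1291/772 + 1034*(2*(4 + 36) + 1) = -1291/772 + 1034*(2*40 + 1) = -1291/772 + 1034*(80 + 1) = -1291/772 + 1034*81 = -1291/772 + 83754 = 64656797/772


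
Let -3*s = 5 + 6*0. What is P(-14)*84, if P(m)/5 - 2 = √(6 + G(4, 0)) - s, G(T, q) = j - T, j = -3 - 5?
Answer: 1540 + 420*I*√6 ≈ 1540.0 + 1028.8*I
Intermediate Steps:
j = -8
G(T, q) = -8 - T
s = -5/3 (s = -(5 + 6*0)/3 = -(5 + 0)/3 = -⅓*5 = -5/3 ≈ -1.6667)
P(m) = 55/3 + 5*I*√6 (P(m) = 10 + 5*(√(6 + (-8 - 1*4)) - 1*(-5/3)) = 10 + 5*(√(6 + (-8 - 4)) + 5/3) = 10 + 5*(√(6 - 12) + 5/3) = 10 + 5*(√(-6) + 5/3) = 10 + 5*(I*√6 + 5/3) = 10 + 5*(5/3 + I*√6) = 10 + (25/3 + 5*I*√6) = 55/3 + 5*I*√6)
P(-14)*84 = (55/3 + 5*I*√6)*84 = 1540 + 420*I*√6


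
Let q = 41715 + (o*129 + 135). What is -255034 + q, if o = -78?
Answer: -223246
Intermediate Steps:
q = 31788 (q = 41715 + (-78*129 + 135) = 41715 + (-10062 + 135) = 41715 - 9927 = 31788)
-255034 + q = -255034 + 31788 = -223246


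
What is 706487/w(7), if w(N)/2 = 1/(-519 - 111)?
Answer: -222543405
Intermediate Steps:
w(N) = -1/315 (w(N) = 2/(-519 - 111) = 2/(-630) = 2*(-1/630) = -1/315)
706487/w(7) = 706487/(-1/315) = 706487*(-315) = -222543405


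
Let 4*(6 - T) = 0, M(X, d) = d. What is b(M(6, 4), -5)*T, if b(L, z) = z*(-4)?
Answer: 120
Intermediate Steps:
b(L, z) = -4*z
T = 6 (T = 6 - ¼*0 = 6 + 0 = 6)
b(M(6, 4), -5)*T = -4*(-5)*6 = 20*6 = 120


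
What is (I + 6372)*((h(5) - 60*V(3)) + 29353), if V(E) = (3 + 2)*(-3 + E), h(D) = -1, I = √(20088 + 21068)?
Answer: 187030944 + 58704*√10289 ≈ 1.9299e+8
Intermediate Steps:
I = 2*√10289 (I = √41156 = 2*√10289 ≈ 202.87)
V(E) = -15 + 5*E (V(E) = 5*(-3 + E) = -15 + 5*E)
(I + 6372)*((h(5) - 60*V(3)) + 29353) = (2*√10289 + 6372)*((-1 - 60*(-15 + 5*3)) + 29353) = (6372 + 2*√10289)*((-1 - 60*(-15 + 15)) + 29353) = (6372 + 2*√10289)*((-1 - 60*0) + 29353) = (6372 + 2*√10289)*((-1 + 0) + 29353) = (6372 + 2*√10289)*(-1 + 29353) = (6372 + 2*√10289)*29352 = 187030944 + 58704*√10289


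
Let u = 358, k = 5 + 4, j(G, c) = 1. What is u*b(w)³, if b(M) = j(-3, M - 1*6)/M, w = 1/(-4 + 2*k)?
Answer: 982352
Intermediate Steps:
k = 9
w = 1/14 (w = 1/(-4 + 2*9) = 1/(-4 + 18) = 1/14 ≈ 0.071429)
b(M) = 1/M
u*b(w)³ = 358*(1/(1/14))³ = 358*14³ = 358*2744 = 982352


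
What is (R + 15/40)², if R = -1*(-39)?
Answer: 99225/64 ≈ 1550.4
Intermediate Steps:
R = 39
(R + 15/40)² = (39 + 15/40)² = (39 + 15*(1/40))² = (39 + 3/8)² = (315/8)² = 99225/64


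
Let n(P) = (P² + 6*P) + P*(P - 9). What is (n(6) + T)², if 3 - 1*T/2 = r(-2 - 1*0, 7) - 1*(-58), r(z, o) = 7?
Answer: 4900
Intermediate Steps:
n(P) = P² + 6*P + P*(-9 + P) (n(P) = (P² + 6*P) + P*(-9 + P) = P² + 6*P + P*(-9 + P))
T = -124 (T = 6 - 2*(7 - 1*(-58)) = 6 - 2*(7 + 58) = 6 - 2*65 = 6 - 130 = -124)
(n(6) + T)² = (6*(-3 + 2*6) - 124)² = (6*(-3 + 12) - 124)² = (6*9 - 124)² = (54 - 124)² = (-70)² = 4900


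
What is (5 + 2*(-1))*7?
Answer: 21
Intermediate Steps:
(5 + 2*(-1))*7 = (5 - 2)*7 = 3*7 = 21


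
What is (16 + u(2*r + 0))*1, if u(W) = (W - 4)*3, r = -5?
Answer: -26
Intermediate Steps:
u(W) = -12 + 3*W (u(W) = (-4 + W)*3 = -12 + 3*W)
(16 + u(2*r + 0))*1 = (16 + (-12 + 3*(2*(-5) + 0)))*1 = (16 + (-12 + 3*(-10 + 0)))*1 = (16 + (-12 + 3*(-10)))*1 = (16 + (-12 - 30))*1 = (16 - 42)*1 = -26*1 = -26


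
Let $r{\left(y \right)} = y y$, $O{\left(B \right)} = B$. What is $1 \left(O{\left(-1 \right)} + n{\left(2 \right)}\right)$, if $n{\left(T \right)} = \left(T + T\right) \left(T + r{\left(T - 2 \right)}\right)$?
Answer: $7$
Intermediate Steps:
$r{\left(y \right)} = y^{2}$
$n{\left(T \right)} = 2 T \left(T + \left(-2 + T\right)^{2}\right)$ ($n{\left(T \right)} = \left(T + T\right) \left(T + \left(T - 2\right)^{2}\right) = 2 T \left(T + \left(-2 + T\right)^{2}\right)$)
$1 \left(O{\left(-1 \right)} + n{\left(2 \right)}\right) = 1 \left(-1 + 2 \cdot 2 \left(2 + \left(-2 + 2\right)^{2}\right)\right) = 1 \left(-1 + 2 \cdot 2 \left(2 + 0^{2}\right)\right) = 1 \left(-1 + 2 \cdot 2 \left(2 + 0\right)\right) = 1 \left(-1 + 2 \cdot 2 \cdot 2\right) = 1 \left(-1 + 8\right) = 1 \cdot 7 = 7$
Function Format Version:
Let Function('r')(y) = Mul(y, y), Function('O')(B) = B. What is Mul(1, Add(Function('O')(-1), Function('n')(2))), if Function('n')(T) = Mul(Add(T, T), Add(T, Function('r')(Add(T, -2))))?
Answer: 7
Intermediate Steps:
Function('r')(y) = Pow(y, 2)
Function('n')(T) = Mul(2, T, Add(T, Pow(Add(-2, T), 2))) (Function('n')(T) = Mul(Add(T, T), Add(T, Pow(Add(T, -2), 2))) = Mul(Mul(2, T), Add(T, Pow(Add(-2, T), 2))) = Mul(2, T, Add(T, Pow(Add(-2, T), 2))))
Mul(1, Add(Function('O')(-1), Function('n')(2))) = Mul(1, Add(-1, Mul(2, 2, Add(2, Pow(Add(-2, 2), 2))))) = Mul(1, Add(-1, Mul(2, 2, Add(2, Pow(0, 2))))) = Mul(1, Add(-1, Mul(2, 2, Add(2, 0)))) = Mul(1, Add(-1, Mul(2, 2, 2))) = Mul(1, Add(-1, 8)) = Mul(1, 7) = 7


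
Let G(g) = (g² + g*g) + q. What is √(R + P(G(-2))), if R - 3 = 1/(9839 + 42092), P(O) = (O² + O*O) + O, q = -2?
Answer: 2*√54610795393/51931 ≈ 9.0000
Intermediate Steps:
G(g) = -2 + 2*g² (G(g) = (g² + g*g) - 2 = (g² + g²) - 2 = 2*g² - 2 = -2 + 2*g²)
P(O) = O + 2*O² (P(O) = (O² + O²) + O = 2*O² + O = O + 2*O²)
R = 155794/51931 (R = 3 + 1/(9839 + 42092) = 3 + 1/51931 = 155794/51931 ≈ 3.0000)
√(R + P(G(-2))) = √(155794/51931 + (-2 + 2*(-2)²)*(1 + 2*(-2 + 2*(-2)²))) = √(155794/51931 + (-2 + 2*4)*(1 + 2*(-2 + 2*4))) = √(155794/51931 + (-2 + 8)*(1 + 2*(-2 + 8))) = √(155794/51931 + 6*(1 + 2*6)) = √(155794/51931 + 6*(1 + 12)) = √(155794/51931 + 6*13) = √(155794/51931 + 78) = √(4206412/51931) = 2*√54610795393/51931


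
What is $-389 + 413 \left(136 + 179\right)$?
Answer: $129706$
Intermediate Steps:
$-389 + 413 \left(136 + 179\right) = -389 + 413 \cdot 315 = -389 + 130095 = 129706$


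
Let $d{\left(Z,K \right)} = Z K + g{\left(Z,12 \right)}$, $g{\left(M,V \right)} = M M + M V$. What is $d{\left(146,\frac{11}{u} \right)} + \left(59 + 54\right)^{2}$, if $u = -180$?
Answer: $\frac{3224527}{90} \approx 35828.0$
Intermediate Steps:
$g{\left(M,V \right)} = M^{2} + M V$
$d{\left(Z,K \right)} = K Z + Z \left(12 + Z\right)$ ($d{\left(Z,K \right)} = Z K + Z \left(Z + 12\right) = K Z + Z \left(12 + Z\right)$)
$d{\left(146,\frac{11}{u} \right)} + \left(59 + 54\right)^{2} = 146 \left(12 + \frac{11}{-180} + 146\right) + \left(59 + 54\right)^{2} = 146 \left(12 + 11 \left(- \frac{1}{180}\right) + 146\right) + 113^{2} = 146 \left(12 - \frac{11}{180} + 146\right) + 12769 = 146 \cdot \frac{28429}{180} + 12769 = \frac{2075317}{90} + 12769 = \frac{3224527}{90}$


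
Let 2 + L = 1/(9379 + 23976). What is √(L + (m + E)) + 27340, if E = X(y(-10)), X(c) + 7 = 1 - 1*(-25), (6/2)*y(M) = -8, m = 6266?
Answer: 27340 + √6990189538430/33355 ≈ 27419.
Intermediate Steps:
y(M) = -8/3 (y(M) = (⅓)*(-8) = -8/3)
L = -66709/33355 (L = -2 + 1/(9379 + 23976) = -2 + 1/33355 = -66709/33355 ≈ -2.0000)
X(c) = 19 (X(c) = -7 + (1 - 1*(-25)) = -7 + (1 + 25) = -7 + 26 = 19)
E = 19
√(L + (m + E)) + 27340 = √(-66709/33355 + (6266 + 19)) + 27340 = √(-66709/33355 + 6285) + 27340 = √(209569466/33355) + 27340 = √6990189538430/33355 + 27340 = 27340 + √6990189538430/33355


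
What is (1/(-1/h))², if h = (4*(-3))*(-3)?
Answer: 1296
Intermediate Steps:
h = 36 (h = -12*(-3) = 36)
(1/(-1/h))² = (1/(-1/36))² = (-36)² = 1296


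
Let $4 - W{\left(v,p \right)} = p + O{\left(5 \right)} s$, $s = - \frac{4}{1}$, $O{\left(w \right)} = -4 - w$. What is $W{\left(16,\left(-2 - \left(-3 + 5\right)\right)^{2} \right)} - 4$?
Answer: $-52$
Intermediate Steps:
$s = -4$ ($s = \left(-4\right) 1 = -4$)
$W{\left(v,p \right)} = -32 - p$ ($W{\left(v,p \right)} = 4 - \left(p + \left(-4 - 5\right) \left(-4\right)\right) = 4 - \left(p - -36\right) = 4 - \left(p + 36\right) = 4 - \left(36 + p\right) = -32 - p$)
$W{\left(16,\left(-2 - \left(-3 + 5\right)\right)^{2} \right)} - 4 = \left(-32 - \left(-2 - \left(-3 + 5\right)\right)^{2}\right) - 4 = \left(-32 - \left(-2 - 2\right)^{2}\right) - 4 = \left(-32 - \left(-4\right)^{2}\right) - 4 = \left(-32 - 16\right) - 4 = -48 - 4 = -52$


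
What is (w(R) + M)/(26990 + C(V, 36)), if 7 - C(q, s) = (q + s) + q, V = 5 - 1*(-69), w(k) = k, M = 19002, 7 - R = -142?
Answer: 19151/26813 ≈ 0.71424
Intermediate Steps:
R = 149 (R = 7 - 1*(-142) = 7 + 142 = 149)
V = 74 (V = 5 + 69 = 74)
C(q, s) = 7 - s - 2*q (C(q, s) = 7 - ((q + s) + q) = 7 - (s + 2*q) = 7 + (-s - 2*q) = 7 - s - 2*q)
(w(R) + M)/(26990 + C(V, 36)) = (149 + 19002)/(26990 + (7 - 1*36 - 2*74)) = 19151/(26990 + (7 - 36 - 148)) = 19151/(26990 - 177) = 19151/26813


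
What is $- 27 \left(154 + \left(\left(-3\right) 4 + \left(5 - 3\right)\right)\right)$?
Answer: $-3888$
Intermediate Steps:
$- 27 \left(154 + \left(\left(-3\right) 4 + \left(5 - 3\right)\right)\right) = - 27 \left(154 + \left(-12 + \left(5 - 3\right)\right)\right) = - 27 \left(154 + \left(-12 + 2\right)\right) = - 27 \left(154 - 10\right) = \left(-27\right) 144 = -3888$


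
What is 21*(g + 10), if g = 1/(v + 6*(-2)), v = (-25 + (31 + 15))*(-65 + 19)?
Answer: 68453/326 ≈ 209.98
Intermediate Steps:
v = -966 (v = (-25 + 46)*(-46) = 21*(-46) = -966)
g = -1/978 (g = 1/(-966 + 6*(-2)) = 1/(-966 - 12) = 1/(-978) = -1/978 ≈ -0.0010225)
21*(g + 10) = 21*(-1/978 + 10) = 21*(9779/978) = 68453/326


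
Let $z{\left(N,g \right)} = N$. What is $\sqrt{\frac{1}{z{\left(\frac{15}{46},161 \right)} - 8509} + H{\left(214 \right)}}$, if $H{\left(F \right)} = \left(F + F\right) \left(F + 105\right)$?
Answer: $\frac{\sqrt{20915770851602578}}{391399} \approx 369.5$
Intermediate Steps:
$H{\left(F \right)} = 2 F \left(105 + F\right)$
$\sqrt{\frac{1}{z{\left(\frac{15}{46},161 \right)} - 8509} + H{\left(214 \right)}} = \sqrt{\frac{1}{\frac{15}{46} - 8509} + 2 \cdot 214 \left(105 + 214\right)} = \sqrt{\frac{1}{15 \cdot \frac{1}{46} - 8509} + 2 \cdot 214 \cdot 319} = \sqrt{\frac{1}{\frac{15}{46} - 8509} + 136532} = \sqrt{\frac{1}{- \frac{391399}{46}} + 136532} = \sqrt{- \frac{46}{391399} + 136532} = \sqrt{\frac{53438488222}{391399}} = \frac{\sqrt{20915770851602578}}{391399}$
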